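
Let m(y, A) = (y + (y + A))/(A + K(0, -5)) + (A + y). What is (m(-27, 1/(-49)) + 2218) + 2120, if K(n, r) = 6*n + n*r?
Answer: 340941/49 ≈ 6958.0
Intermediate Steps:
m(y, A) = A + y + (A + 2*y)/A (m(y, A) = (y + (y + A))/(A + 0*(6 - 5)) + (A + y) = (y + (A + y))/(A + 0*1) + (A + y) = (A + 2*y)/(A + 0) + (A + y) = (A + 2*y)/A + (A + y) = A + y + (A + 2*y)/A)
(m(-27, 1/(-49)) + 2218) + 2120 = ((1 + 1/(-49) - 27 + 2*(-27)/1/(-49)) + 2218) + 2120 = ((1 - 1/49 - 27 + 2*(-27)/(-1/49)) + 2218) + 2120 = ((1 - 1/49 - 27 + 2*(-27)*(-49)) + 2218) + 2120 = ((1 - 1/49 - 27 + 2646) + 2218) + 2120 = (128379/49 + 2218) + 2120 = 237061/49 + 2120 = 340941/49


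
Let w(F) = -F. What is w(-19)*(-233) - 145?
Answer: -4572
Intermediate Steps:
w(-19)*(-233) - 145 = -1*(-19)*(-233) - 145 = 19*(-233) - 145 = -4427 - 145 = -4572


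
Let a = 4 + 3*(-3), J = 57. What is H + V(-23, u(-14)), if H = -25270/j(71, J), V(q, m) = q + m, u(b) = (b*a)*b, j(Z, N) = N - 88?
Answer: -5823/31 ≈ -187.84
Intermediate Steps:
a = -5 (a = 4 - 9 = -5)
j(Z, N) = -88 + N
u(b) = -5*b**2 (u(b) = (b*(-5))*b = (-5*b)*b = -5*b**2)
V(q, m) = m + q
H = 25270/31 (H = -25270/(-88 + 57) = -25270/(-31) = -25270*(-1/31) = 25270/31 ≈ 815.16)
H + V(-23, u(-14)) = 25270/31 + (-5*(-14)**2 - 23) = 25270/31 + (-5*196 - 23) = 25270/31 + (-980 - 23) = 25270/31 - 1003 = -5823/31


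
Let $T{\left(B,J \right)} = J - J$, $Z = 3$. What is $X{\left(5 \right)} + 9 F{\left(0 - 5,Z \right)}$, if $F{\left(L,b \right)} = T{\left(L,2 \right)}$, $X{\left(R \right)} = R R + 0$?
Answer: $25$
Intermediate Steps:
$X{\left(R \right)} = R^{2}$ ($X{\left(R \right)} = R^{2} + 0 = R^{2}$)
$T{\left(B,J \right)} = 0$
$F{\left(L,b \right)} = 0$
$X{\left(5 \right)} + 9 F{\left(0 - 5,Z \right)} = 5^{2} + 9 \cdot 0 = 25 + 0 = 25$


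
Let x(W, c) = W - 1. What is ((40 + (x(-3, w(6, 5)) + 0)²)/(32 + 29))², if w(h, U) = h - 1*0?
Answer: 3136/3721 ≈ 0.84278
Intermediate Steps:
w(h, U) = h (w(h, U) = h + 0 = h)
x(W, c) = -1 + W
((40 + (x(-3, w(6, 5)) + 0)²)/(32 + 29))² = ((40 + ((-1 - 3) + 0)²)/(32 + 29))² = ((40 + (-4 + 0)²)/61)² = ((40 + (-4)²)*(1/61))² = ((40 + 16)*(1/61))² = (56*(1/61))² = (56/61)² = 3136/3721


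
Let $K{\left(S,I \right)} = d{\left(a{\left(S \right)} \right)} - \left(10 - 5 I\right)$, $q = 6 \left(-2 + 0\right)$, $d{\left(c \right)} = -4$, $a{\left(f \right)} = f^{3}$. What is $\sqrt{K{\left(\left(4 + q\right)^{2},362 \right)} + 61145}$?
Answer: $\sqrt{62941} \approx 250.88$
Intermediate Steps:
$q = -12$ ($q = 6 \left(-2\right) = -12$)
$K{\left(S,I \right)} = -14 + 5 I$ ($K{\left(S,I \right)} = -4 - \left(10 - 5 I\right) = -4 + \left(-10 + 5 I\right) = -14 + 5 I$)
$\sqrt{K{\left(\left(4 + q\right)^{2},362 \right)} + 61145} = \sqrt{\left(-14 + 5 \cdot 362\right) + 61145} = \sqrt{\left(-14 + 1810\right) + 61145} = \sqrt{1796 + 61145} = \sqrt{62941}$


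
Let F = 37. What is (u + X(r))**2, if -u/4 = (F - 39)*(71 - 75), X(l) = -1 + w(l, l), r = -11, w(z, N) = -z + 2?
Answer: 400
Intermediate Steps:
w(z, N) = 2 - z
X(l) = 1 - l (X(l) = -1 + (2 - l) = 1 - l)
u = -32 (u = -4*(37 - 39)*(71 - 75) = -(-8)*(-4) = -4*8 = -32)
(u + X(r))**2 = (-32 + (1 - 1*(-11)))**2 = (-32 + (1 + 11))**2 = (-32 + 12)**2 = (-20)**2 = 400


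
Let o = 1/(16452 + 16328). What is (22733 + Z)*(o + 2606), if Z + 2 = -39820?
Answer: -1459822373609/32780 ≈ -4.4534e+7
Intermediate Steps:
Z = -39822 (Z = -2 - 39820 = -39822)
o = 1/32780 ≈ 3.0506e-5
(22733 + Z)*(o + 2606) = (22733 - 39822)*(1/32780 + 2606) = -17089*85424681/32780 = -1459822373609/32780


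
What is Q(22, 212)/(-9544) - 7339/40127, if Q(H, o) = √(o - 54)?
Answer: -7339/40127 - √158/9544 ≈ -0.18421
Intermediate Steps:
Q(H, o) = √(-54 + o)
Q(22, 212)/(-9544) - 7339/40127 = √(-54 + 212)/(-9544) - 7339/40127 = √158*(-1/9544) - 7339*1/40127 = -√158/9544 - 7339/40127 = -7339/40127 - √158/9544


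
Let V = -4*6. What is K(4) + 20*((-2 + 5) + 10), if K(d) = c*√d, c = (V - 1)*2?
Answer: 160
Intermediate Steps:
V = -24
c = -50 (c = (-24 - 1)*2 = -25*2 = -50)
K(d) = -50*√d
K(4) + 20*((-2 + 5) + 10) = -50*√4 + 20*((-2 + 5) + 10) = -50*2 + 20*(3 + 10) = -100 + 20*13 = -100 + 260 = 160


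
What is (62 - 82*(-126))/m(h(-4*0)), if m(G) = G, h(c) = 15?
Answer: 10394/15 ≈ 692.93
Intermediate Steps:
(62 - 82*(-126))/m(h(-4*0)) = (62 - 82*(-126))/15 = (62 + 10332)*(1/15) = 10394*(1/15) = 10394/15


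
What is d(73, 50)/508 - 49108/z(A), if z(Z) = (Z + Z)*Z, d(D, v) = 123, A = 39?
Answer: -12286349/772668 ≈ -15.901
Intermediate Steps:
z(Z) = 2*Z**2 (z(Z) = (2*Z)*Z = 2*Z**2)
d(73, 50)/508 - 49108/z(A) = 123/508 - 49108/(2*39**2) = 123*(1/508) - 49108/(2*1521) = 123/508 - 49108/3042 = 123/508 - 49108*1/3042 = 123/508 - 24554/1521 = -12286349/772668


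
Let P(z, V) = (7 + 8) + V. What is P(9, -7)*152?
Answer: 1216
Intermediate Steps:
P(z, V) = 15 + V
P(9, -7)*152 = (15 - 7)*152 = 8*152 = 1216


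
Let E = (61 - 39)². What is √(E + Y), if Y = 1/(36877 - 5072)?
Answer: √489594115905/31805 ≈ 22.000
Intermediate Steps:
Y = 1/31805 ≈ 3.1442e-5
E = 484 (E = 22² = 484)
√(E + Y) = √(484 + 1/31805) = √(15393621/31805) = √489594115905/31805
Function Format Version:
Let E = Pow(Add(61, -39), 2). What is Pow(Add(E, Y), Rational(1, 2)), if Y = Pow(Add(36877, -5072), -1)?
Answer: Mul(Rational(1, 31805), Pow(489594115905, Rational(1, 2))) ≈ 22.000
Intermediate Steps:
Y = Rational(1, 31805) (Y = Pow(31805, -1) = Rational(1, 31805) ≈ 3.1442e-5)
E = 484 (E = Pow(22, 2) = 484)
Pow(Add(E, Y), Rational(1, 2)) = Pow(Add(484, Rational(1, 31805)), Rational(1, 2)) = Pow(Rational(15393621, 31805), Rational(1, 2)) = Mul(Rational(1, 31805), Pow(489594115905, Rational(1, 2)))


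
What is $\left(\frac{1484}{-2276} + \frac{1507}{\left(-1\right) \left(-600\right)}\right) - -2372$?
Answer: $\frac{810435683}{341400} \approx 2373.9$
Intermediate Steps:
$\left(\frac{1484}{-2276} + \frac{1507}{\left(-1\right) \left(-600\right)}\right) - -2372 = \left(1484 \left(- \frac{1}{2276}\right) + \frac{1507}{600}\right) + 2372 = \left(- \frac{371}{569} + 1507 \cdot \frac{1}{600}\right) + 2372 = \left(- \frac{371}{569} + \frac{1507}{600}\right) + 2372 = \frac{634883}{341400} + 2372 = \frac{810435683}{341400}$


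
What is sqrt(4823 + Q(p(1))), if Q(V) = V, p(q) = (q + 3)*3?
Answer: sqrt(4835) ≈ 69.534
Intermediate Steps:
p(q) = 9 + 3*q (p(q) = (3 + q)*3 = 9 + 3*q)
sqrt(4823 + Q(p(1))) = sqrt(4823 + (9 + 3*1)) = sqrt(4823 + (9 + 3)) = sqrt(4823 + 12) = sqrt(4835)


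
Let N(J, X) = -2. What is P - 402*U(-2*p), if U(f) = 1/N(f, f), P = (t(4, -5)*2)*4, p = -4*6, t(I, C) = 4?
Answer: 233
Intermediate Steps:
p = -24
P = 32 (P = (4*2)*4 = 8*4 = 32)
U(f) = -½ (U(f) = 1/(-2) = -½)
P - 402*U(-2*p) = 32 - 402*(-½) = 32 + 201 = 233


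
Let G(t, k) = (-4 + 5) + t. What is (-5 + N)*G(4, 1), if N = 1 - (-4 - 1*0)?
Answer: 0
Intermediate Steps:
G(t, k) = 1 + t
N = 5 (N = 1 - (-4 + 0) = 1 - 1*(-4) = 1 + 4 = 5)
(-5 + N)*G(4, 1) = (-5 + 5)*(1 + 4) = 0*5 = 0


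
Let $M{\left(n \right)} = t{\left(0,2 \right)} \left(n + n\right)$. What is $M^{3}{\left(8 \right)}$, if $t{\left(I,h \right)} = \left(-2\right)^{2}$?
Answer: $262144$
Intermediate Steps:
$t{\left(I,h \right)} = 4$
$M{\left(n \right)} = 8 n$ ($M{\left(n \right)} = 4 \left(n + n\right) = 4 \cdot 2 n = 8 n$)
$M^{3}{\left(8 \right)} = \left(8 \cdot 8\right)^{3} = 64^{3} = 262144$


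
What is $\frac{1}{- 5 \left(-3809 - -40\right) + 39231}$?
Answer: $\frac{1}{58076} \approx 1.7219 \cdot 10^{-5}$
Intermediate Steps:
$\frac{1}{- 5 \left(-3809 - -40\right) + 39231} = \frac{1}{- 5 \left(-3809 + 40\right) + 39231} = \frac{1}{\left(-5\right) \left(-3769\right) + 39231} = \frac{1}{18845 + 39231} = \frac{1}{58076}$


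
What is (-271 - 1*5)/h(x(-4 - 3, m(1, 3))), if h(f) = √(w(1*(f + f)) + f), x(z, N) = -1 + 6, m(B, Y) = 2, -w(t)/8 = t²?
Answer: 92*I*√795/265 ≈ 9.7887*I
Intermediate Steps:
w(t) = -8*t²
x(z, N) = 5
h(f) = √(f - 32*f²) (h(f) = √(-8*(f + f)² + f) = √(-8*4*f² + f) = √(-32*f² + f) = √(f - 32*f²))
(-271 - 1*5)/h(x(-4 - 3, m(1, 3))) = (-271 - 1*5)/(√(5*(1 - 32*5))) = (-271 - 5)/(√(5*(1 - 160))) = -276*(-I*√795/795) = -(-92)*I*√795/265 = 92*I*√795/265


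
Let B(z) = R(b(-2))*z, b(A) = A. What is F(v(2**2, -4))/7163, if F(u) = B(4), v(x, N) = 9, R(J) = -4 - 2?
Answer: -24/7163 ≈ -0.0033506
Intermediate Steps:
R(J) = -6
B(z) = -6*z
F(u) = -24 (F(u) = -6*4 = -24)
F(v(2**2, -4))/7163 = -24/7163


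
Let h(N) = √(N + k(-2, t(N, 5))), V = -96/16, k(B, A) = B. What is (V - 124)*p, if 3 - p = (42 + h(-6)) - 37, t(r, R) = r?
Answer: 260 + 260*I*√2 ≈ 260.0 + 367.7*I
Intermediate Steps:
V = -6 (V = -96*1/16 = -6)
h(N) = √(-2 + N) (h(N) = √(N - 2) = √(-2 + N))
p = -2 - 2*I*√2 (p = 3 - ((42 + √(-2 - 6)) - 37) = 3 - ((42 + √(-8)) - 37) = 3 - ((42 + 2*I*√2) - 37) = 3 - (5 + 2*I*√2) = 3 + (-5 - 2*I*√2) = -2 - 2*I*√2 ≈ -2.0 - 2.8284*I)
(V - 124)*p = (-6 - 124)*(-2 - 2*I*√2) = -130*(-2 - 2*I*√2) = 260 + 260*I*√2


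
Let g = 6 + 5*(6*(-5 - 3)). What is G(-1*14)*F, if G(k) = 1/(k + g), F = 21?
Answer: -21/248 ≈ -0.084677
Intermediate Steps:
g = -234 (g = 6 + 5*(6*(-8)) = 6 + 5*(-48) = 6 - 240 = -234)
G(k) = 1/(-234 + k) (G(k) = 1/(k - 234) = 1/(-234 + k))
G(-1*14)*F = 21/(-234 - 1*14) = 21/(-234 - 14) = 21/(-248) = -1/248*21 = -21/248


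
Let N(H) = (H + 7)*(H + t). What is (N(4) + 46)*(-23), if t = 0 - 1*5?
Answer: -805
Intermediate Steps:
t = -5 (t = 0 - 5 = -5)
N(H) = (-5 + H)*(7 + H) (N(H) = (H + 7)*(H - 5) = (7 + H)*(-5 + H) = (-5 + H)*(7 + H))
(N(4) + 46)*(-23) = ((-35 + 4² + 2*4) + 46)*(-23) = ((-35 + 16 + 8) + 46)*(-23) = (-11 + 46)*(-23) = 35*(-23) = -805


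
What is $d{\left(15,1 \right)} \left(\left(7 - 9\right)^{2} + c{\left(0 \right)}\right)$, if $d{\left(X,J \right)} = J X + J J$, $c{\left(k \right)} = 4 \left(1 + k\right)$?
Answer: $128$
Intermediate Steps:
$c{\left(k \right)} = 4 + 4 k$
$d{\left(X,J \right)} = J^{2} + J X$ ($d{\left(X,J \right)} = J X + J^{2} = J^{2} + J X$)
$d{\left(15,1 \right)} \left(\left(7 - 9\right)^{2} + c{\left(0 \right)}\right) = 1 \left(1 + 15\right) \left(\left(7 - 9\right)^{2} + \left(4 + 4 \cdot 0\right)\right) = 1 \cdot 16 \left(\left(-2\right)^{2} + \left(4 + 0\right)\right) = 16 \left(4 + 4\right) = 16 \cdot 8 = 128$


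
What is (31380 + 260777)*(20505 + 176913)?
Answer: 57677050626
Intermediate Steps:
(31380 + 260777)*(20505 + 176913) = 292157*197418 = 57677050626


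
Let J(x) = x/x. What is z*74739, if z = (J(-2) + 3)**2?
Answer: 1195824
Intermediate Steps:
J(x) = 1
z = 16 (z = (1 + 3)**2 = 4**2 = 16)
z*74739 = 16*74739 = 1195824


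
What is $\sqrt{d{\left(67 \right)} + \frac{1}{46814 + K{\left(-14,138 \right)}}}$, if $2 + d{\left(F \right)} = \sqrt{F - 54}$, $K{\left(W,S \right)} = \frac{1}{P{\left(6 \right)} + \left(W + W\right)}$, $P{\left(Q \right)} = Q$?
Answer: $\frac{\sqrt{-2121394199344 + 1060708428649 \sqrt{13}}}{1029907} \approx 1.2671$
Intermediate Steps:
$K{\left(W,S \right)} = \frac{1}{6 + 2 W}$ ($K{\left(W,S \right)} = \frac{1}{6 + \left(W + W\right)} = \frac{1}{6 + 2 W}$)
$d{\left(F \right)} = -2 + \sqrt{-54 + F}$ ($d{\left(F \right)} = -2 + \sqrt{F - 54} = -2 + \sqrt{-54 + F}$)
$\sqrt{d{\left(67 \right)} + \frac{1}{46814 + K{\left(-14,138 \right)}}} = \sqrt{\left(-2 + \sqrt{-54 + 67}\right) + \frac{1}{46814 + \frac{1}{2 \left(3 - 14\right)}}} = \sqrt{\left(-2 + \sqrt{13}\right) + \frac{1}{46814 + \frac{1}{2 \left(-11\right)}}} = \sqrt{\left(-2 + \sqrt{13}\right) + \frac{1}{46814 + \frac{1}{2} \left(- \frac{1}{11}\right)}} = \sqrt{\left(-2 + \sqrt{13}\right) + \frac{1}{46814 - \frac{1}{22}}} = \sqrt{\left(-2 + \sqrt{13}\right) + \frac{1}{\frac{1029907}{22}}} = \sqrt{\left(-2 + \sqrt{13}\right) + \frac{22}{1029907}} = \sqrt{- \frac{2059792}{1029907} + \sqrt{13}}$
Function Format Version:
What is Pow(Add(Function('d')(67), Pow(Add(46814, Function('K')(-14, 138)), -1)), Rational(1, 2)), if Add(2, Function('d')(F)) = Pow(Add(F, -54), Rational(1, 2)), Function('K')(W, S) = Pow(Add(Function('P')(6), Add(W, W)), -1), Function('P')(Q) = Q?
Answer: Mul(Rational(1, 1029907), Pow(Add(-2121394199344, Mul(1060708428649, Pow(13, Rational(1, 2)))), Rational(1, 2))) ≈ 1.2671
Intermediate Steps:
Function('K')(W, S) = Pow(Add(6, Mul(2, W)), -1) (Function('K')(W, S) = Pow(Add(6, Add(W, W)), -1) = Pow(Add(6, Mul(2, W)), -1))
Function('d')(F) = Add(-2, Pow(Add(-54, F), Rational(1, 2))) (Function('d')(F) = Add(-2, Pow(Add(F, -54), Rational(1, 2))) = Add(-2, Pow(Add(-54, F), Rational(1, 2))))
Pow(Add(Function('d')(67), Pow(Add(46814, Function('K')(-14, 138)), -1)), Rational(1, 2)) = Pow(Add(Add(-2, Pow(Add(-54, 67), Rational(1, 2))), Pow(Add(46814, Mul(Rational(1, 2), Pow(Add(3, -14), -1))), -1)), Rational(1, 2)) = Pow(Add(Add(-2, Pow(13, Rational(1, 2))), Pow(Add(46814, Mul(Rational(1, 2), Pow(-11, -1))), -1)), Rational(1, 2)) = Pow(Add(Add(-2, Pow(13, Rational(1, 2))), Pow(Add(46814, Mul(Rational(1, 2), Rational(-1, 11))), -1)), Rational(1, 2)) = Pow(Add(Add(-2, Pow(13, Rational(1, 2))), Pow(Add(46814, Rational(-1, 22)), -1)), Rational(1, 2)) = Pow(Add(Add(-2, Pow(13, Rational(1, 2))), Pow(Rational(1029907, 22), -1)), Rational(1, 2)) = Pow(Add(Add(-2, Pow(13, Rational(1, 2))), Rational(22, 1029907)), Rational(1, 2)) = Pow(Add(Rational(-2059792, 1029907), Pow(13, Rational(1, 2))), Rational(1, 2))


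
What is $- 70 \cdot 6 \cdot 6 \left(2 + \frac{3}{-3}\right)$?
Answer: $-2520$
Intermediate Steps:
$- 70 \cdot 6 \cdot 6 \left(2 + \frac{3}{-3}\right) = - 70 \cdot 36 \left(2 + 3 \left(- \frac{1}{3}\right)\right) = - 70 \cdot 36 \left(2 - 1\right) = - 70 \cdot 36 \cdot 1 = \left(-70\right) 36 = -2520$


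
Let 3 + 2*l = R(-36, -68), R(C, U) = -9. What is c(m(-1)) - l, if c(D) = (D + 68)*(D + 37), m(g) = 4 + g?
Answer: 2846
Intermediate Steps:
c(D) = (37 + D)*(68 + D) (c(D) = (68 + D)*(37 + D) = (37 + D)*(68 + D))
l = -6 (l = -3/2 + (½)*(-9) = -3/2 - 9/2 = -6)
c(m(-1)) - l = (2516 + (4 - 1)² + 105*(4 - 1)) - 1*(-6) = (2516 + 3² + 105*3) + 6 = (2516 + 9 + 315) + 6 = 2840 + 6 = 2846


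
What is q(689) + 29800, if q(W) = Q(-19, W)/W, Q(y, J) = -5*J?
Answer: 29795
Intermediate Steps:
q(W) = -5 (q(W) = (-5*W)/W = -5)
q(689) + 29800 = -5 + 29800 = 29795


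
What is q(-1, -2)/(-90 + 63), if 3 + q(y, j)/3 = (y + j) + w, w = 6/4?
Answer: 1/2 ≈ 0.50000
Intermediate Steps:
w = 3/2 (w = 6*(1/4) = 3/2 ≈ 1.5000)
q(y, j) = -9/2 + 3*j + 3*y (q(y, j) = -9 + 3*((y + j) + 3/2) = -9 + 3*((j + y) + 3/2) = -9 + 3*(3/2 + j + y) = -9 + (9/2 + 3*j + 3*y) = -9/2 + 3*j + 3*y)
q(-1, -2)/(-90 + 63) = (-9/2 + 3*(-2) + 3*(-1))/(-90 + 63) = (-9/2 - 6 - 3)/(-27) = -1/27*(-27/2) = 1/2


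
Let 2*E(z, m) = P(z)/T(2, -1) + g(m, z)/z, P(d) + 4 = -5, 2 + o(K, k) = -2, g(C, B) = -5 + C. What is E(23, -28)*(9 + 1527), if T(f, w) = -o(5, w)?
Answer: -65088/23 ≈ -2829.9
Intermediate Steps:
o(K, k) = -4 (o(K, k) = -2 - 2 = -4)
P(d) = -9 (P(d) = -4 - 5 = -9)
T(f, w) = 4 (T(f, w) = -1*(-4) = 4)
E(z, m) = -9/8 + (-5 + m)/(2*z) (E(z, m) = (-9/4 + (-5 + m)/z)/2 = -9/8 + (-5 + m)/(2*z))
E(23, -28)*(9 + 1527) = ((⅛)*(-20 - 9*23 + 4*(-28))/23)*(9 + 1527) = ((⅛)*(1/23)*(-20 - 207 - 112))*1536 = ((⅛)*(1/23)*(-339))*1536 = -339/184*1536 = -65088/23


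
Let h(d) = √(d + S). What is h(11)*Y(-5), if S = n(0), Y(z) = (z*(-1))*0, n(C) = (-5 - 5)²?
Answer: 0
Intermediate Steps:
n(C) = 100 (n(C) = (-10)² = 100)
Y(z) = 0 (Y(z) = -z*0 = 0)
S = 100
h(d) = √(100 + d) (h(d) = √(d + 100) = √(100 + d))
h(11)*Y(-5) = √(100 + 11)*0 = √111*0 = 0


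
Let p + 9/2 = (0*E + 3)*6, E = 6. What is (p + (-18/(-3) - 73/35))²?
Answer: 1485961/4900 ≈ 303.26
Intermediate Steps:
p = 27/2 (p = -9/2 + (0*6 + 3)*6 = -9/2 + (0 + 3)*6 = -9/2 + 3*6 = -9/2 + 18 = 27/2 ≈ 13.500)
(p + (-18/(-3) - 73/35))² = (27/2 + (-18/(-3) - 73/35))² = (27/2 + (-18*(-⅓) - 73*1/35))² = (27/2 + (6 - 73/35))² = (27/2 + 137/35)² = (1219/70)² = 1485961/4900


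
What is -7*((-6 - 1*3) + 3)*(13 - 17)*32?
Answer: -5376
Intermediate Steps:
-7*((-6 - 1*3) + 3)*(13 - 17)*32 = -7*((-6 - 3) + 3)*(-4)*32 = -7*(-9 + 3)*(-4)*32 = -(-42)*(-4)*32 = -7*24*32 = -168*32 = -5376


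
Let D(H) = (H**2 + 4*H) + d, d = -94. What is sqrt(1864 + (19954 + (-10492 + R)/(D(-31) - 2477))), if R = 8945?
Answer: sqrt(227003754)/102 ≈ 147.71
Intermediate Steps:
D(H) = -94 + H**2 + 4*H (D(H) = (H**2 + 4*H) - 94 = -94 + H**2 + 4*H)
sqrt(1864 + (19954 + (-10492 + R)/(D(-31) - 2477))) = sqrt(1864 + (19954 + (-10492 + 8945)/((-94 + (-31)**2 + 4*(-31)) - 2477))) = sqrt(1864 + (19954 - 1547/((-94 + 961 - 124) - 2477))) = sqrt(1864 + (19954 - 1547/(743 - 2477))) = sqrt(1864 + (19954 - 1547/(-1734))) = sqrt(1864 + (19954 - 1547*(-1/1734))) = sqrt(1864 + (19954 + 91/102)) = sqrt(1864 + 2035399/102) = sqrt(2225527/102) = sqrt(227003754)/102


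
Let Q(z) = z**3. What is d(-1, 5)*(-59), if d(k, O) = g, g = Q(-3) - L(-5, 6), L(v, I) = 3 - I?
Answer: 1416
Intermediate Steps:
g = -24 (g = (-3)**3 - (3 - 1*6) = -27 - (3 - 6) = -27 - 1*(-3) = -27 + 3 = -24)
d(k, O) = -24
d(-1, 5)*(-59) = -24*(-59) = 1416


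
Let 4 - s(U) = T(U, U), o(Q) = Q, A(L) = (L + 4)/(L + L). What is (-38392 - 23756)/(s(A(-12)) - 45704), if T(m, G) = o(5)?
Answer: 20716/15235 ≈ 1.3598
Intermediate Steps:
A(L) = (4 + L)/(2*L) (A(L) = (4 + L)/((2*L)) = (4 + L)*(1/(2*L)) = (4 + L)/(2*L))
T(m, G) = 5
s(U) = -1 (s(U) = 4 - 1*5 = 4 - 5 = -1)
(-38392 - 23756)/(s(A(-12)) - 45704) = (-38392 - 23756)/(-1 - 45704) = -62148/(-45705) = -62148*(-1/45705) = 20716/15235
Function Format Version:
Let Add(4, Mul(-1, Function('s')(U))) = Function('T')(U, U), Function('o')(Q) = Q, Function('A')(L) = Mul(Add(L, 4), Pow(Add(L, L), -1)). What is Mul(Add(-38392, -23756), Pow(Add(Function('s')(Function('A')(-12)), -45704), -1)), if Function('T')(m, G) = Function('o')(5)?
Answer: Rational(20716, 15235) ≈ 1.3598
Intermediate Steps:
Function('A')(L) = Mul(Rational(1, 2), Pow(L, -1), Add(4, L)) (Function('A')(L) = Mul(Add(4, L), Pow(Mul(2, L), -1)) = Mul(Add(4, L), Mul(Rational(1, 2), Pow(L, -1))) = Mul(Rational(1, 2), Pow(L, -1), Add(4, L)))
Function('T')(m, G) = 5
Function('s')(U) = -1 (Function('s')(U) = Add(4, Mul(-1, 5)) = Add(4, -5) = -1)
Mul(Add(-38392, -23756), Pow(Add(Function('s')(Function('A')(-12)), -45704), -1)) = Mul(Add(-38392, -23756), Pow(Add(-1, -45704), -1)) = Mul(-62148, Pow(-45705, -1)) = Mul(-62148, Rational(-1, 45705)) = Rational(20716, 15235)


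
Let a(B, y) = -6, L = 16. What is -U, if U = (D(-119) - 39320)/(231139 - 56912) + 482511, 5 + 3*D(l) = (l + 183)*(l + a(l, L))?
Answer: -4274562814/8859 ≈ -4.8251e+5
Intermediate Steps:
D(l) = -5/3 + (-6 + l)*(183 + l)/3 (D(l) = -5/3 + ((l + 183)*(l - 6))/3 = -5/3 + ((183 + l)*(-6 + l))/3 = -5/3 + ((-6 + l)*(183 + l))/3 = -5/3 + (-6 + l)*(183 + l)/3)
U = 4274562814/8859 (U = ((-1103/3 + 59*(-119) + (⅓)*(-119)²) - 39320)/(231139 - 56912) + 482511 = ((-1103/3 - 7021 + (⅓)*14161) - 39320)/174227 + 482511 = ((-1103/3 - 7021 + 14161/3) - 39320)*(1/174227) + 482511 = (-8005/3 - 39320)*(1/174227) + 482511 = -125965/3*1/174227 + 482511 = -2135/8859 + 482511 = 4274562814/8859 ≈ 4.8251e+5)
-U = -1*4274562814/8859 = -4274562814/8859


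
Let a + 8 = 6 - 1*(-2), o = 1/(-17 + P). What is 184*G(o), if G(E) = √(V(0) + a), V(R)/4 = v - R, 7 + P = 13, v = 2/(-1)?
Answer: 368*I*√2 ≈ 520.43*I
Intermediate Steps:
v = -2 (v = 2*(-1) = -2)
P = 6 (P = -7 + 13 = 6)
o = -1/11 (o = 1/(-17 + 6) = 1/(-11) = -1/11 ≈ -0.090909)
V(R) = -8 - 4*R (V(R) = 4*(-2 - R) = -8 - 4*R)
a = 0 (a = -8 + (6 - 1*(-2)) = -8 + (6 + 2) = -8 + 8 = 0)
G(E) = 2*I*√2 (G(E) = √((-8 - 4*0) + 0) = √((-8 + 0) + 0) = √(-8 + 0) = √(-8) = 2*I*√2)
184*G(o) = 184*(2*I*√2) = 368*I*√2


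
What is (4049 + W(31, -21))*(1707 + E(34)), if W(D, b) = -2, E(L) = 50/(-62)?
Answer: 214053924/31 ≈ 6.9050e+6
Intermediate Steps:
E(L) = -25/31 (E(L) = 50*(-1/62) = -25/31)
(4049 + W(31, -21))*(1707 + E(34)) = (4049 - 2)*(1707 - 25/31) = 4047*(52892/31) = 214053924/31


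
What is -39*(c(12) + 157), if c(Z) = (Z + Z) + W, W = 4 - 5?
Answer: -7020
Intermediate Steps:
W = -1
c(Z) = -1 + 2*Z (c(Z) = (Z + Z) - 1 = 2*Z - 1 = -1 + 2*Z)
-39*(c(12) + 157) = -39*((-1 + 2*12) + 157) = -39*((-1 + 24) + 157) = -39*(23 + 157) = -39*180 = -7020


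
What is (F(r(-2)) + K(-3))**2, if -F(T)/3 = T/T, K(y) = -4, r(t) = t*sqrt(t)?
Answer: 49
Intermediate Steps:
r(t) = t**(3/2)
F(T) = -3 (F(T) = -3*T/T = -3*1 = -3)
(F(r(-2)) + K(-3))**2 = (-3 - 4)**2 = (-7)**2 = 49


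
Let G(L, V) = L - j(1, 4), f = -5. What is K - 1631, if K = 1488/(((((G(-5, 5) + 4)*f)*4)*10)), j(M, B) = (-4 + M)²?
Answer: -203782/125 ≈ -1630.3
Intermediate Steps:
G(L, V) = -9 + L (G(L, V) = L - (-4 + 1)² = L - 1*(-3)² = L - 1*9 = L - 9 = -9 + L)
K = 93/125 (K = 1488/((((((-9 - 5) + 4)*(-5))*4)*10)) = 1488/(((((-14 + 4)*(-5))*4)*10)) = 1488/(((-10*(-5)*4)*10)) = 1488/(((50*4)*10)) = 1488/((200*10)) = 1488/2000 = 1488*(1/2000) = 93/125 ≈ 0.74400)
K - 1631 = 93/125 - 1631 = -203782/125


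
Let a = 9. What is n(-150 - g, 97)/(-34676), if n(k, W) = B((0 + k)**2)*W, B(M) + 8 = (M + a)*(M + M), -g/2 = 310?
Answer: -2366741707656/8669 ≈ -2.7301e+8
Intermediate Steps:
g = -620 (g = -2*310 = -620)
B(M) = -8 + 2*M*(9 + M) (B(M) = -8 + (M + 9)*(M + M) = -8 + (9 + M)*(2*M) = -8 + 2*M*(9 + M))
n(k, W) = W*(-8 + 2*k**4 + 18*k**2) (n(k, W) = (-8 + 2*((0 + k)**2)**2 + 18*(0 + k)**2)*W = (-8 + 2*(k**2)**2 + 18*k**2)*W = (-8 + 2*k**4 + 18*k**2)*W = W*(-8 + 2*k**4 + 18*k**2))
n(-150 - g, 97)/(-34676) = (2*97*(-4 + (-150 - 1*(-620))**4 + 9*(-150 - 1*(-620))**2))/(-34676) = (2*97*(-4 + (-150 + 620)**4 + 9*(-150 + 620)**2))*(-1/34676) = (2*97*(-4 + 470**4 + 9*470**2))*(-1/34676) = (2*97*(-4 + 48796810000 + 9*220900))*(-1/34676) = (2*97*(-4 + 48796810000 + 1988100))*(-1/34676) = (2*97*48798798096)*(-1/34676) = 9466966830624*(-1/34676) = -2366741707656/8669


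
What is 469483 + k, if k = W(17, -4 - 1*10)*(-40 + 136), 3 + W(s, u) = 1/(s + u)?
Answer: 469227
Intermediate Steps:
W(s, u) = -3 + 1/(s + u)
k = -256 (k = ((1 - 3*17 - 3*(-4 - 1*10))/(17 + (-4 - 1*10)))*(-40 + 136) = ((1 - 51 - 3*(-4 - 10))/(17 + (-4 - 10)))*96 = ((1 - 51 - 3*(-14))/(17 - 14))*96 = ((1 - 51 + 42)/3)*96 = ((1/3)*(-8))*96 = -8/3*96 = -256)
469483 + k = 469483 - 256 = 469227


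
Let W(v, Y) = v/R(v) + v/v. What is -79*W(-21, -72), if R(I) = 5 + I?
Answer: -2923/16 ≈ -182.69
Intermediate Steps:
W(v, Y) = 1 + v/(5 + v) (W(v, Y) = v/(5 + v) + v/v = v/(5 + v) + 1 = 1 + v/(5 + v))
-79*W(-21, -72) = -79*(5 + 2*(-21))/(5 - 21) = -79*(5 - 42)/(-16) = -(-79)*(-37)/16 = -79*37/16 = -2923/16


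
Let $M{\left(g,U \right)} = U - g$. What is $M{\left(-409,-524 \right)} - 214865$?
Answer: $-214980$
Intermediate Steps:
$M{\left(-409,-524 \right)} - 214865 = \left(-524 - -409\right) - 214865 = \left(-524 + 409\right) - 214865 = -115 - 214865 = -214980$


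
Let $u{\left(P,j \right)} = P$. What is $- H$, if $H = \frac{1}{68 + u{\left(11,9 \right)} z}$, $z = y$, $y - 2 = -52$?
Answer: $\frac{1}{482} \approx 0.0020747$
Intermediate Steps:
$y = -50$ ($y = 2 - 52 = -50$)
$z = -50$
$H = - \frac{1}{482}$ ($H = \frac{1}{68 + 11 \left(-50\right)} = \frac{1}{68 - 550} = \frac{1}{-482} = - \frac{1}{482} \approx -0.0020747$)
$- H = \left(-1\right) \left(- \frac{1}{482}\right) = \frac{1}{482}$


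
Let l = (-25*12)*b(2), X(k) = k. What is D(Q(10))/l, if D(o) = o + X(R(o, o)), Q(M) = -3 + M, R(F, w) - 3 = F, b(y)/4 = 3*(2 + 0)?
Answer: -17/7200 ≈ -0.0023611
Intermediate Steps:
b(y) = 24 (b(y) = 4*(3*(2 + 0)) = 4*(3*2) = 4*6 = 24)
R(F, w) = 3 + F
D(o) = 3 + 2*o (D(o) = o + (3 + o) = 3 + 2*o)
l = -7200 (l = -25*12*24 = -300*24 = -7200)
D(Q(10))/l = (3 + 2*(-3 + 10))/(-7200) = (3 + 2*7)*(-1/7200) = (3 + 14)*(-1/7200) = 17*(-1/7200) = -17/7200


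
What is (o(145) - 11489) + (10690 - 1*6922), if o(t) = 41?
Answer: -7680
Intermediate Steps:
(o(145) - 11489) + (10690 - 1*6922) = (41 - 11489) + (10690 - 1*6922) = -11448 + (10690 - 6922) = -11448 + 3768 = -7680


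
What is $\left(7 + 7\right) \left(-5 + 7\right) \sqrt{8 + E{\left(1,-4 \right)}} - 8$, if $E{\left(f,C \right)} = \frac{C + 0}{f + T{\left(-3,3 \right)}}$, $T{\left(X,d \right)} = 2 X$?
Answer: $-8 + \frac{56 \sqrt{55}}{5} \approx 75.061$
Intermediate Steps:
$E{\left(f,C \right)} = \frac{C}{-6 + f}$ ($E{\left(f,C \right)} = \frac{C + 0}{f + 2 \left(-3\right)} = \frac{C}{f - 6} = \frac{C}{-6 + f}$)
$\left(7 + 7\right) \left(-5 + 7\right) \sqrt{8 + E{\left(1,-4 \right)}} - 8 = \left(7 + 7\right) \left(-5 + 7\right) \sqrt{8 - \frac{4}{-6 + 1}} - 8 = 14 \cdot 2 \sqrt{8 - \frac{4}{-5}} - 8 = 28 \sqrt{8 - - \frac{4}{5}} - 8 = 28 \sqrt{8 + \frac{4}{5}} - 8 = 28 \sqrt{\frac{44}{5}} - 8 = 28 \frac{2 \sqrt{55}}{5} - 8 = \frac{56 \sqrt{55}}{5} - 8 = -8 + \frac{56 \sqrt{55}}{5}$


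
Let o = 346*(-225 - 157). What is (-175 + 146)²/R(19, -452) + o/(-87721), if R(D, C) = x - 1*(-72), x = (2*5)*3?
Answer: 87254905/8947542 ≈ 9.7518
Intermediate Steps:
o = -132172 (o = 346*(-382) = -132172)
x = 30 (x = 10*3 = 30)
R(D, C) = 102 (R(D, C) = 30 - 1*(-72) = 30 + 72 = 102)
(-175 + 146)²/R(19, -452) + o/(-87721) = (-175 + 146)²/102 - 132172/(-87721) = (-29)²*(1/102) - 132172*(-1/87721) = 841*(1/102) + 132172/87721 = 841/102 + 132172/87721 = 87254905/8947542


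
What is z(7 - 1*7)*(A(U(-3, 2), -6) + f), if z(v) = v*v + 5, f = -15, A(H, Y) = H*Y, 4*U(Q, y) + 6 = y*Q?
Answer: 15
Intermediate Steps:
U(Q, y) = -3/2 + Q*y/4 (U(Q, y) = -3/2 + (y*Q)/4 = -3/2 + (Q*y)/4 = -3/2 + Q*y/4)
z(v) = 5 + v**2 (z(v) = v**2 + 5 = 5 + v**2)
z(7 - 1*7)*(A(U(-3, 2), -6) + f) = (5 + (7 - 1*7)**2)*((-3/2 + (1/4)*(-3)*2)*(-6) - 15) = (5 + (7 - 7)**2)*((-3/2 - 3/2)*(-6) - 15) = (5 + 0**2)*(-3*(-6) - 15) = (5 + 0)*(18 - 15) = 5*3 = 15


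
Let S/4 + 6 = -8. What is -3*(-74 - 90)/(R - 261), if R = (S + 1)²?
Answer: 123/691 ≈ 0.17800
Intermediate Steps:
S = -56 (S = -24 + 4*(-8) = -24 - 32 = -56)
R = 3025 (R = (-56 + 1)² = (-55)² = 3025)
-3*(-74 - 90)/(R - 261) = -3*(-74 - 90)/(3025 - 261) = -(-492)/2764 = -3*(-41/691) = 123/691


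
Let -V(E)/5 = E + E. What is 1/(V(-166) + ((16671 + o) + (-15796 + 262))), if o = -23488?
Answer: -1/20691 ≈ -4.8330e-5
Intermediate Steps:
V(E) = -10*E (V(E) = -5*(E + E) = -10*E)
1/(V(-166) + ((16671 + o) + (-15796 + 262))) = 1/(-10*(-166) + ((16671 - 23488) + (-15796 + 262))) = 1/(1660 + (-6817 - 15534)) = 1/(1660 - 22351) = 1/(-20691) = -1/20691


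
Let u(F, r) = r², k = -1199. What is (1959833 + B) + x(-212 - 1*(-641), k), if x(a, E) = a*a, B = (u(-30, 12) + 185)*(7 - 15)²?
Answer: 2164930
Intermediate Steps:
B = 21056 (B = (12² + 185)*(7 - 15)² = (144 + 185)*(-8)² = 329*64 = 21056)
x(a, E) = a²
(1959833 + B) + x(-212 - 1*(-641), k) = (1959833 + 21056) + (-212 - 1*(-641))² = 1980889 + (-212 + 641)² = 1980889 + 429² = 1980889 + 184041 = 2164930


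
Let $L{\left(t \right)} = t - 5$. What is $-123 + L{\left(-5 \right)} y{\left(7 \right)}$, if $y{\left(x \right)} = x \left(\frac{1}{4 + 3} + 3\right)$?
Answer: $-343$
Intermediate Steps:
$L{\left(t \right)} = -5 + t$ ($L{\left(t \right)} = t - 5 = -5 + t$)
$y{\left(x \right)} = \frac{22 x}{7}$ ($y{\left(x \right)} = x \left(\frac{1}{7} + 3\right) = x \frac{22}{7} = \frac{22 x}{7}$)
$-123 + L{\left(-5 \right)} y{\left(7 \right)} = -123 + \left(-5 - 5\right) \frac{22}{7} \cdot 7 = -123 - 220 = -343$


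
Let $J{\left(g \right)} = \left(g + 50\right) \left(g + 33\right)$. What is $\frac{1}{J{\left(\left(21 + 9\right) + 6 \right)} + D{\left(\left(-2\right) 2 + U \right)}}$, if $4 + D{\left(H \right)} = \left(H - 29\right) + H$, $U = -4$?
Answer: $\frac{1}{5885} \approx 0.00016992$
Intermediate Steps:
$D{\left(H \right)} = -33 + 2 H$ ($D{\left(H \right)} = -4 + \left(\left(H - 29\right) + H\right) = -4 + \left(\left(-29 + H\right) + H\right) = -4 + \left(-29 + 2 H\right) = -33 + 2 H$)
$J{\left(g \right)} = \left(33 + g\right) \left(50 + g\right)$ ($J{\left(g \right)} = \left(50 + g\right) \left(33 + g\right) = \left(33 + g\right) \left(50 + g\right)$)
$\frac{1}{J{\left(\left(21 + 9\right) + 6 \right)} + D{\left(\left(-2\right) 2 + U \right)}} = \frac{1}{\left(1650 + \left(\left(21 + 9\right) + 6\right)^{2} + 83 \left(\left(21 + 9\right) + 6\right)\right) - \left(33 - 2 \left(\left(-2\right) 2 - 4\right)\right)} = \frac{1}{\left(1650 + \left(30 + 6\right)^{2} + 83 \left(30 + 6\right)\right) - \left(33 - 2 \left(-4 - 4\right)\right)} = \frac{1}{\left(1650 + 36^{2} + 83 \cdot 36\right) + \left(-33 + 2 \left(-8\right)\right)} = \frac{1}{\left(1650 + 1296 + 2988\right) - 49} = \frac{1}{5934 - 49} = \frac{1}{5885}$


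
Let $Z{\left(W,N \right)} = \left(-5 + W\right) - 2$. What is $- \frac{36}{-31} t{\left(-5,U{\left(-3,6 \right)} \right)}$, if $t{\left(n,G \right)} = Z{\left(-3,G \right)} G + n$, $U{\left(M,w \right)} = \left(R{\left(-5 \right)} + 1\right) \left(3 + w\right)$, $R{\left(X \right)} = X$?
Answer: $\frac{12780}{31} \approx 412.26$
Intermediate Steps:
$U{\left(M,w \right)} = -12 - 4 w$ ($U{\left(M,w \right)} = \left(-5 + 1\right) \left(3 + w\right) = - 4 \left(3 + w\right) = -12 - 4 w$)
$Z{\left(W,N \right)} = -7 + W$
$t{\left(n,G \right)} = n - 10 G$ ($t{\left(n,G \right)} = \left(-7 - 3\right) G + n = - 10 G + n = n - 10 G$)
$- \frac{36}{-31} t{\left(-5,U{\left(-3,6 \right)} \right)} = - \frac{36}{-31} \left(-5 - 10 \left(-12 - 24\right)\right) = \left(-36\right) \left(- \frac{1}{31}\right) \left(-5 - 10 \left(-12 - 24\right)\right) = \frac{36 \left(-5 - -360\right)}{31} = \frac{36 \left(-5 + 360\right)}{31} = \frac{36}{31} \cdot 355 = \frac{12780}{31}$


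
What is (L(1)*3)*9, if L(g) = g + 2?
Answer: 81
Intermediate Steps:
L(g) = 2 + g
(L(1)*3)*9 = ((2 + 1)*3)*9 = (3*3)*9 = 9*9 = 81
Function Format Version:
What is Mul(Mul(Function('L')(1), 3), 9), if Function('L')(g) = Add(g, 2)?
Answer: 81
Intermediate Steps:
Function('L')(g) = Add(2, g)
Mul(Mul(Function('L')(1), 3), 9) = Mul(Mul(Add(2, 1), 3), 9) = Mul(Mul(3, 3), 9) = Mul(9, 9) = 81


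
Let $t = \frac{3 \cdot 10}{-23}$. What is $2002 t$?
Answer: $- \frac{60060}{23} \approx -2611.3$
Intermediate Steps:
$t = - \frac{30}{23}$ ($t = 30 \left(- \frac{1}{23}\right) = - \frac{30}{23} \approx -1.3043$)
$2002 t = 2002 \left(- \frac{30}{23}\right) = - \frac{60060}{23}$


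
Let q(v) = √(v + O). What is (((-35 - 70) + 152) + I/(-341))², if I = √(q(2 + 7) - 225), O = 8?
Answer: (-16027 + I*√(225 - √17))²/116281 ≈ 2209.0 - 4.0968*I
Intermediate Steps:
q(v) = √(8 + v) (q(v) = √(v + 8) = √(8 + v))
I = √(-225 + √17) (I = √(√(8 + (2 + 7)) - 225) = √(√(8 + 9) - 225) = √(√17 - 225) = √(-225 + √17) ≈ 14.862*I)
(((-35 - 70) + 152) + I/(-341))² = (((-35 - 70) + 152) + √(-225 + √17)/(-341))² = ((-105 + 152) + √(-225 + √17)*(-1/341))² = (47 - √(-225 + √17)/341)²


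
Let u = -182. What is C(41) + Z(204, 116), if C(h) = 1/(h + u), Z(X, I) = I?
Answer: 16355/141 ≈ 115.99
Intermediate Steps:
C(h) = 1/(-182 + h) (C(h) = 1/(h - 182) = 1/(-182 + h))
C(41) + Z(204, 116) = 1/(-182 + 41) + 116 = 1/(-141) + 116 = -1/141 + 116 = 16355/141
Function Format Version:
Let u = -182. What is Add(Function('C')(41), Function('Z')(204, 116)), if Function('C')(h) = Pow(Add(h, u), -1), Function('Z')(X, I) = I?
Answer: Rational(16355, 141) ≈ 115.99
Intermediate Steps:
Function('C')(h) = Pow(Add(-182, h), -1) (Function('C')(h) = Pow(Add(h, -182), -1) = Pow(Add(-182, h), -1))
Add(Function('C')(41), Function('Z')(204, 116)) = Add(Pow(Add(-182, 41), -1), 116) = Add(Pow(-141, -1), 116) = Add(Rational(-1, 141), 116) = Rational(16355, 141)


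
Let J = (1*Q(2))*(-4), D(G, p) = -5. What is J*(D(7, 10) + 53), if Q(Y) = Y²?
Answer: -768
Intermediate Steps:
J = -16 (J = (1*2²)*(-4) = (1*4)*(-4) = 4*(-4) = -16)
J*(D(7, 10) + 53) = -16*(-5 + 53) = -16*48 = -768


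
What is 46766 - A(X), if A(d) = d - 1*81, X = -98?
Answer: 46945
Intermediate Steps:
A(d) = -81 + d (A(d) = d - 81 = -81 + d)
46766 - A(X) = 46766 - (-81 - 98) = 46766 - 1*(-179) = 46766 + 179 = 46945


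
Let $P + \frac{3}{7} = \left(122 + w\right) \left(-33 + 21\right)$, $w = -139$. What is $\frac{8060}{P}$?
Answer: $\frac{11284}{285} \approx 39.593$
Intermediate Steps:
$P = \frac{1425}{7}$ ($P = - \frac{3}{7} + \left(122 - 139\right) \left(-33 + 21\right) = - \frac{3}{7} - -204 = - \frac{3}{7} + 204 = \frac{1425}{7} \approx 203.57$)
$\frac{8060}{P} = \frac{8060}{\frac{1425}{7}} = 8060 \cdot \frac{7}{1425} = \frac{11284}{285}$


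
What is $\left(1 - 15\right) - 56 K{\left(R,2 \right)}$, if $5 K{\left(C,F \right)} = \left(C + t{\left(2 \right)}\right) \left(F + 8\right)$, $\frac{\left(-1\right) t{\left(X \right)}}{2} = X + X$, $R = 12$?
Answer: $-462$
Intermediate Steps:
$t{\left(X \right)} = - 4 X$ ($t{\left(X \right)} = - 2 \left(X + X\right) = - 2 \cdot 2 X = - 4 X$)
$K{\left(C,F \right)} = \frac{\left(-8 + C\right) \left(8 + F\right)}{5}$ ($K{\left(C,F \right)} = \frac{\left(C - 8\right) \left(F + 8\right)}{5} = \frac{\left(C - 8\right) \left(8 + F\right)}{5} = \frac{\left(-8 + C\right) \left(8 + F\right)}{5}$)
$\left(1 - 15\right) - 56 K{\left(R,2 \right)} = \left(1 - 15\right) - 56 \left(- \frac{64}{5} - \frac{16}{5} + \frac{8}{5} \cdot 12 + \frac{1}{5} \cdot 12 \cdot 2\right) = \left(1 - 15\right) - 56 \left(- \frac{64}{5} - \frac{16}{5} + \frac{96}{5} + \frac{24}{5}\right) = -14 - 448 = -462$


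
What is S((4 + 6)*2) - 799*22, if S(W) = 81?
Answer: -17497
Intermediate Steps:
S((4 + 6)*2) - 799*22 = 81 - 799*22 = 81 - 17578 = -17497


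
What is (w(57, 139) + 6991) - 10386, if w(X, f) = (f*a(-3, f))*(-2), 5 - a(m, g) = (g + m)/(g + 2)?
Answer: -636877/141 ≈ -4516.9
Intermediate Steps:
a(m, g) = 5 - (g + m)/(2 + g) (a(m, g) = 5 - (g + m)/(g + 2) = 5 - (g + m)/(2 + g))
w(X, f) = -2*f*(13 + 4*f)/(2 + f) (w(X, f) = (f*((10 - 1*(-3) + 4*f)/(2 + f)))*(-2) = (f*((10 + 3 + 4*f)/(2 + f)))*(-2) = (f*((13 + 4*f)/(2 + f)))*(-2) = (f*(13 + 4*f)/(2 + f))*(-2) = -2*f*(13 + 4*f)/(2 + f))
(w(57, 139) + 6991) - 10386 = (-2*139*(13 + 4*139)/(2 + 139) + 6991) - 10386 = (-2*139*(13 + 556)/141 + 6991) - 10386 = (-2*139*1/141*569 + 6991) - 10386 = (-158182/141 + 6991) - 10386 = 827549/141 - 10386 = -636877/141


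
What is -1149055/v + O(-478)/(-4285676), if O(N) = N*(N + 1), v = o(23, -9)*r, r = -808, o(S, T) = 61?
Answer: 1228309869113/52808099672 ≈ 23.260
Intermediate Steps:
v = -49288 (v = 61*(-808) = -49288)
O(N) = N*(1 + N)
-1149055/v + O(-478)/(-4285676) = -1149055/(-49288) - 478*(1 - 478)/(-4285676) = -1149055*(-1/49288) - 478*(-477)*(-1/4285676) = 1149055/49288 + 228006*(-1/4285676) = 1149055/49288 - 114003/2142838 = 1228309869113/52808099672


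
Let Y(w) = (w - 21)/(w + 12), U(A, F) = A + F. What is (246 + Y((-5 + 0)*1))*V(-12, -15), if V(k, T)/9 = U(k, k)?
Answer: -366336/7 ≈ -52334.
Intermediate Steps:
V(k, T) = 18*k (V(k, T) = 9*(k + k) = 9*(2*k) = 18*k)
Y(w) = (-21 + w)/(12 + w)
(246 + Y((-5 + 0)*1))*V(-12, -15) = (246 + (-21 + (-5 + 0)*1)/(12 + (-5 + 0)*1))*(18*(-12)) = (246 + (-21 - 5*1)/(12 - 5*1))*(-216) = (246 + (-21 - 5)/(12 - 5))*(-216) = (246 - 26/7)*(-216) = (1696/7)*(-216) = -366336/7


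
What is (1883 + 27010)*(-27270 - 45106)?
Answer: -2091159768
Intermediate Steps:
(1883 + 27010)*(-27270 - 45106) = 28893*(-72376) = -2091159768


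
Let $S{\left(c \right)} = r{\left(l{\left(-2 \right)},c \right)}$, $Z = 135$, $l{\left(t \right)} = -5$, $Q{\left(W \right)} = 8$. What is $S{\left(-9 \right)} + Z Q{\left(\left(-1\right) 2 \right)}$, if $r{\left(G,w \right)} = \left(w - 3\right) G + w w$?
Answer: $1221$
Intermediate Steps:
$r{\left(G,w \right)} = w^{2} + G \left(-3 + w\right)$ ($r{\left(G,w \right)} = \left(-3 + w\right) G + w^{2} = G \left(-3 + w\right) + w^{2} = w^{2} + G \left(-3 + w\right)$)
$S{\left(c \right)} = 15 + c^{2} - 5 c$ ($S{\left(c \right)} = c^{2} - -15 - 5 c = c^{2} + 15 - 5 c = 15 + c^{2} - 5 c$)
$S{\left(-9 \right)} + Z Q{\left(\left(-1\right) 2 \right)} = \left(15 + \left(-9\right)^{2} - -45\right) + 135 \cdot 8 = \left(15 + 81 + 45\right) + 1080 = 141 + 1080 = 1221$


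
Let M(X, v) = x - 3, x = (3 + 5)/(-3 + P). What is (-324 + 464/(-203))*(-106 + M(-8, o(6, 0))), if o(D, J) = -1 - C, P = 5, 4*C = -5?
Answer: 34260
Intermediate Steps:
C = -5/4 (C = (¼)*(-5) = -5/4 ≈ -1.2500)
x = 4 (x = (3 + 5)/(-3 + 5) = 8/2 = 8*(½) = 4)
o(D, J) = ¼ (o(D, J) = -1 - 1*(-5/4) = -1 + 5/4 = ¼)
M(X, v) = 1 (M(X, v) = 4 - 3 = 1)
(-324 + 464/(-203))*(-106 + M(-8, o(6, 0))) = (-324 + 464/(-203))*(-106 + 1) = (-324 + 464*(-1/203))*(-105) = (-324 - 16/7)*(-105) = -2284/7*(-105) = 34260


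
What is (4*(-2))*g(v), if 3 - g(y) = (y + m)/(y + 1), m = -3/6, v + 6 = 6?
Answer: -28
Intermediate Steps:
v = 0 (v = -6 + 6 = 0)
m = -½ (m = -3*⅙ = -½ ≈ -0.50000)
g(y) = 3 - (-½ + y)/(1 + y) (g(y) = 3 - (y - ½)/(y + 1) = 3 - (-½ + y)/(1 + y))
(4*(-2))*g(v) = (4*(-2))*((7 + 4*0)/(2*(1 + 0))) = -4*(7 + 0)/1 = -4*7 = -8*7/2 = -28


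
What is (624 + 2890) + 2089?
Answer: 5603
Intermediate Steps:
(624 + 2890) + 2089 = 3514 + 2089 = 5603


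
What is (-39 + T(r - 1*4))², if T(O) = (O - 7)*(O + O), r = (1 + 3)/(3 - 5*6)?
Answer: 1520454049/531441 ≈ 2861.0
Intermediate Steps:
r = -4/27 (r = 4/(3 - 30) = 4/(-27) = 4*(-1/27) = -4/27 ≈ -0.14815)
T(O) = 2*O*(-7 + O) (T(O) = (-7 + O)*(2*O) = 2*O*(-7 + O))
(-39 + T(r - 1*4))² = (-39 + 2*(-4/27 - 1*4)*(-7 + (-4/27 - 1*4)))² = (-39 + 2*(-4/27 - 4)*(-7 + (-4/27 - 4)))² = (-39 + 2*(-112/27)*(-7 - 112/27))² = (-39 + 2*(-112/27)*(-301/27))² = (-39 + 67424/729)² = (38993/729)² = 1520454049/531441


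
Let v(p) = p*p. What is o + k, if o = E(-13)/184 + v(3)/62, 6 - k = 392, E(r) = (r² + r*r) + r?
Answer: -2190841/5704 ≈ -384.09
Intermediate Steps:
v(p) = p²
E(r) = r + 2*r² (E(r) = (r² + r²) + r = 2*r² + r = r + 2*r²)
k = -386 (k = 6 - 1*392 = 6 - 392 = -386)
o = 10903/5704 (o = -13*(1 + 2*(-13))/184 + 3²/62 = -13*(1 - 26)*(1/184) + 9*(1/62) = -13*(-25)*(1/184) + 9/62 = 325*(1/184) + 9/62 = 325/184 + 9/62 = 10903/5704 ≈ 1.9115)
o + k = 10903/5704 - 386 = -2190841/5704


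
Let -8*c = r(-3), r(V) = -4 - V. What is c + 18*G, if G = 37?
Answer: 5329/8 ≈ 666.13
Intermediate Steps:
c = ⅛ (c = -(-4 - 1*(-3))/8 = -(-4 + 3)/8 = -⅛*(-1) = ⅛ ≈ 0.12500)
c + 18*G = ⅛ + 18*37 = ⅛ + 666 = 5329/8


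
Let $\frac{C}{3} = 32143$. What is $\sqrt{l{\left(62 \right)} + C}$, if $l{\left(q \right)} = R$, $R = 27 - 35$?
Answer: $\sqrt{96421} \approx 310.52$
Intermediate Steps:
$R = -8$
$C = 96429$ ($C = 3 \cdot 32143 = 96429$)
$l{\left(q \right)} = -8$
$\sqrt{l{\left(62 \right)} + C} = \sqrt{-8 + 96429} = \sqrt{96421}$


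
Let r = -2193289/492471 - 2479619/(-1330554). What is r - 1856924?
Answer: -57941349585036313/31202821854 ≈ -1.8569e+6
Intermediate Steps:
r = -80816619217/31202821854 (r = -2193289*1/492471 - 2479619*(-1/1330554) = -313327/70353 + 2479619/1330554 = -80816619217/31202821854 ≈ -2.5900)
r - 1856924 = -80816619217/31202821854 - 1856924 = -57941349585036313/31202821854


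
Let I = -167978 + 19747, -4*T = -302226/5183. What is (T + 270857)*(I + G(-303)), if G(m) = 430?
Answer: -415003743599775/10366 ≈ -4.0035e+10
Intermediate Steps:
T = 151113/10366 (T = -(-151113)/(2*5183) = -¼*(-302226/5183) = 151113/10366 ≈ 14.578)
I = -148231
(T + 270857)*(I + G(-303)) = (151113/10366 + 270857)*(-148231 + 430) = (2807854775/10366)*(-147801) = -415003743599775/10366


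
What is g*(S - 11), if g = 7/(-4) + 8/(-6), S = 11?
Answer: 0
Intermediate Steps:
g = -37/12 (g = 7*(-¼) + 8*(-⅙) = -7/4 - 4/3 = -37/12 ≈ -3.0833)
g*(S - 11) = -37*(11 - 11)/12 = -37/12*0 = 0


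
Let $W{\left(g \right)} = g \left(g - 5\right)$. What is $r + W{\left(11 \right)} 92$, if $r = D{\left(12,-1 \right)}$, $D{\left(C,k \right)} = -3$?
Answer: $6069$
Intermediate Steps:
$r = -3$
$W{\left(g \right)} = g \left(-5 + g\right)$
$r + W{\left(11 \right)} 92 = -3 + 11 \left(-5 + 11\right) 92 = -3 + 11 \cdot 6 \cdot 92 = -3 + 66 \cdot 92 = -3 + 6072 = 6069$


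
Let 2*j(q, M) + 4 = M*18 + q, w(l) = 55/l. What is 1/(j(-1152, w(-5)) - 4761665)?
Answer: -1/4762342 ≈ -2.0998e-7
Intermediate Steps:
j(q, M) = -2 + q/2 + 9*M (j(q, M) = -2 + (M*18 + q)/2 = -2 + (18*M + q)/2 = -2 + (q + 18*M)/2 = -2 + (q/2 + 9*M) = -2 + q/2 + 9*M)
1/(j(-1152, w(-5)) - 4761665) = 1/((-2 + (1/2)*(-1152) + 9*(55/(-5))) - 4761665) = 1/((-2 - 576 + 9*(55*(-1/5))) - 4761665) = 1/((-2 - 576 + 9*(-11)) - 4761665) = 1/((-2 - 576 - 99) - 4761665) = 1/(-677 - 4761665) = 1/(-4762342) = -1/4762342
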